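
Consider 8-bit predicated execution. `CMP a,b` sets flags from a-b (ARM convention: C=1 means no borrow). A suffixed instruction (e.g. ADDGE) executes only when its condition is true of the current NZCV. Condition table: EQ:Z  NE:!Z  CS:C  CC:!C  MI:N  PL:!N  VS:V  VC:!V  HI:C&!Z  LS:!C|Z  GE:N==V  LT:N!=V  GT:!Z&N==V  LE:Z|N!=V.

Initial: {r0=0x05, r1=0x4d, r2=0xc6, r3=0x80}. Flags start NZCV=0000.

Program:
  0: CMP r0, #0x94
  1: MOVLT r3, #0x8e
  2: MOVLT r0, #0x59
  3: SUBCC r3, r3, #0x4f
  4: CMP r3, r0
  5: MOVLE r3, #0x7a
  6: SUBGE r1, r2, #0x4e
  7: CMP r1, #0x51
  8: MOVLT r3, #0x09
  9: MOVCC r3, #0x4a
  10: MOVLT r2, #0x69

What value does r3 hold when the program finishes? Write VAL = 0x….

VAL = 0x31

0: ✓ CMP  NZCV=0000
1: · MOVLT
2: · MOVLT
3: ✓ SUBCC  r3←0x31
4: ✓ CMP  NZCV=0010
5: · MOVLE
6: ✓ SUBGE  r1←0x78
7: ✓ CMP  NZCV=0010
8: · MOVLT
9: · MOVCC
10: · MOVLT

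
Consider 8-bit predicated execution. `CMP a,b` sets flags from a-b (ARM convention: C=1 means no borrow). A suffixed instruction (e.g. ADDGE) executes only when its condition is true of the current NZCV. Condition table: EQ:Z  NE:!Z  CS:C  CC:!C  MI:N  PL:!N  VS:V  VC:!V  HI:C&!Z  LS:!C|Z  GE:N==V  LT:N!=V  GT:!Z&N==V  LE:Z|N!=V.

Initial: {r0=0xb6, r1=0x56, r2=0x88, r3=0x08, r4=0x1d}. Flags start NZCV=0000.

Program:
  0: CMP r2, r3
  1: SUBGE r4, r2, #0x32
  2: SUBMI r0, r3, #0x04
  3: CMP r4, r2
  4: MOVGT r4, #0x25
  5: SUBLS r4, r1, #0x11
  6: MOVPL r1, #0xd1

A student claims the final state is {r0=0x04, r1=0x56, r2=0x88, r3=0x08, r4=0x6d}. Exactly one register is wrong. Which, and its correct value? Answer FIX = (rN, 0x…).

FIX = (r4, 0x45)

[0] flags=1010 → (cmp)
[1] flags=1010 GE?F → skip
[2] flags=1010 MI?T → r0=0x04
[3] flags=1001 → (cmp)
[4] flags=1001 GT?T → r4=0x25
[5] flags=1001 LS?T → r4=0x45
[6] flags=1001 PL?F → skip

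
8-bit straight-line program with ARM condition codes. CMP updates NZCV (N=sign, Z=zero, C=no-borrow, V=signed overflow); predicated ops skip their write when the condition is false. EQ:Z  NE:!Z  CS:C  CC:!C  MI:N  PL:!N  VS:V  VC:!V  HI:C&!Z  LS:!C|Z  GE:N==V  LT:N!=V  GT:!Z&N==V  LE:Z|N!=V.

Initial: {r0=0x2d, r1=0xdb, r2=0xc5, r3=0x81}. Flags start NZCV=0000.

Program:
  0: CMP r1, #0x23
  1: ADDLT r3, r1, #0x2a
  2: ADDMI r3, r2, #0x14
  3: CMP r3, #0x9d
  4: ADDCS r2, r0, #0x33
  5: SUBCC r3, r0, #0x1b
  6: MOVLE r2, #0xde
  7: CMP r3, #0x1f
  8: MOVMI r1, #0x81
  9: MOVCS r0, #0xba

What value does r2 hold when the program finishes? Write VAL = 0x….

0: ✓ CMP  NZCV=1010
1: ✓ ADDLT  r3←0x05
2: ✓ ADDMI  r3←0xd9
3: ✓ CMP  NZCV=0010
4: ✓ ADDCS  r2←0x60
5: · SUBCC
6: · MOVLE
7: ✓ CMP  NZCV=1010
8: ✓ MOVMI  r1←0x81
9: ✓ MOVCS  r0←0xba

VAL = 0x60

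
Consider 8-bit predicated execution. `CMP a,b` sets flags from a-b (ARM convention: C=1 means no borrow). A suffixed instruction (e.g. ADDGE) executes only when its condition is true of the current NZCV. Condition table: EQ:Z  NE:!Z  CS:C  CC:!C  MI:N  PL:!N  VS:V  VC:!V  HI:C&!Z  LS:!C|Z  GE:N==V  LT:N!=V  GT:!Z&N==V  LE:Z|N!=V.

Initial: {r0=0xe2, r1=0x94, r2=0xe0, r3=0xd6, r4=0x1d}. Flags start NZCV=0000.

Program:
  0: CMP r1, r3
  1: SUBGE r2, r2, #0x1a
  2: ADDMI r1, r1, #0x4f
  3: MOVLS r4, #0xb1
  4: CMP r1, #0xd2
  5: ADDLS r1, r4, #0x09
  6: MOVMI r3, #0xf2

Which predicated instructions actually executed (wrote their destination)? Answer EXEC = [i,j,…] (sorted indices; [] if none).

[0] flags=1000 → (cmp)
[1] flags=1000 GE?F → skip
[2] flags=1000 MI?T → r1=0xe3
[3] flags=1000 LS?T → r4=0xb1
[4] flags=0010 → (cmp)
[5] flags=0010 LS?F → skip
[6] flags=0010 MI?F → skip

EXEC = [2,3]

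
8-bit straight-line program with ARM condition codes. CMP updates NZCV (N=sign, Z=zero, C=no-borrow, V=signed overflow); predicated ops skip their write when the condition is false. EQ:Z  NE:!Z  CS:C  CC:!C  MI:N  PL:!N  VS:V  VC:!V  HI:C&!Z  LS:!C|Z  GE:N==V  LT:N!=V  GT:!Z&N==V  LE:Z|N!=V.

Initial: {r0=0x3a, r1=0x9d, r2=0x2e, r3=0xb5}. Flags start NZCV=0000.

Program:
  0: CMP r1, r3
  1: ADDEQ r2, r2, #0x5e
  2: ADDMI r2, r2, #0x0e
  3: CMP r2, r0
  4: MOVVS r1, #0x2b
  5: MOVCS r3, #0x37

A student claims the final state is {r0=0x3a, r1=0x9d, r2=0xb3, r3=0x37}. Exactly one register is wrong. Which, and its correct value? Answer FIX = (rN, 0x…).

0: ✓ CMP  NZCV=1000
1: · ADDEQ
2: ✓ ADDMI  r2←0x3c
3: ✓ CMP  NZCV=0010
4: · MOVVS
5: ✓ MOVCS  r3←0x37

FIX = (r2, 0x3c)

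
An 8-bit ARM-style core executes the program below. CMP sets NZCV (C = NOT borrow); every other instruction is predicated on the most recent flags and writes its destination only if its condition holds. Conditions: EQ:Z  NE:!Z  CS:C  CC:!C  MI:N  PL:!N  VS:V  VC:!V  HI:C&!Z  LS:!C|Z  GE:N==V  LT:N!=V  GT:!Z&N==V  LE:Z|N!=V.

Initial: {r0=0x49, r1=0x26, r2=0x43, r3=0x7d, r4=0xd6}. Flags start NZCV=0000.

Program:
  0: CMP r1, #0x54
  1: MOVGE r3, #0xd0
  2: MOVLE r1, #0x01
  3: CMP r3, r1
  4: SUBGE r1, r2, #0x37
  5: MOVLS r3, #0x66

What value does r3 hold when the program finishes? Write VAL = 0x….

0: ✓ CMP  NZCV=1000
1: · MOVGE
2: ✓ MOVLE  r1←0x01
3: ✓ CMP  NZCV=0010
4: ✓ SUBGE  r1←0x0c
5: · MOVLS

VAL = 0x7d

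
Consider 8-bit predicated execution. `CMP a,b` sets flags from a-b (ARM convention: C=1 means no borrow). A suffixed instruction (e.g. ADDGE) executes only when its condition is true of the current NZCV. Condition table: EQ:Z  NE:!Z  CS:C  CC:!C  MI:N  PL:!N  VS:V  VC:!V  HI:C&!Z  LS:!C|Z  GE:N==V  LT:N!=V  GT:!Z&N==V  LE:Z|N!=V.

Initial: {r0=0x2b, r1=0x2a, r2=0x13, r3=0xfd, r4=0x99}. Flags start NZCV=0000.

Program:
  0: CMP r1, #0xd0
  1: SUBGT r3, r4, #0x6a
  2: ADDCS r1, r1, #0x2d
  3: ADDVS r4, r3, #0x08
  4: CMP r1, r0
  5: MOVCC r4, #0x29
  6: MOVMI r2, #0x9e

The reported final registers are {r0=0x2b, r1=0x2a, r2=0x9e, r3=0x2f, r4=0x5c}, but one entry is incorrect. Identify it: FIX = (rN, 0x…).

0: ✓ CMP  NZCV=0000
1: ✓ SUBGT  r3←0x2f
2: · ADDCS
3: · ADDVS
4: ✓ CMP  NZCV=1000
5: ✓ MOVCC  r4←0x29
6: ✓ MOVMI  r2←0x9e

FIX = (r4, 0x29)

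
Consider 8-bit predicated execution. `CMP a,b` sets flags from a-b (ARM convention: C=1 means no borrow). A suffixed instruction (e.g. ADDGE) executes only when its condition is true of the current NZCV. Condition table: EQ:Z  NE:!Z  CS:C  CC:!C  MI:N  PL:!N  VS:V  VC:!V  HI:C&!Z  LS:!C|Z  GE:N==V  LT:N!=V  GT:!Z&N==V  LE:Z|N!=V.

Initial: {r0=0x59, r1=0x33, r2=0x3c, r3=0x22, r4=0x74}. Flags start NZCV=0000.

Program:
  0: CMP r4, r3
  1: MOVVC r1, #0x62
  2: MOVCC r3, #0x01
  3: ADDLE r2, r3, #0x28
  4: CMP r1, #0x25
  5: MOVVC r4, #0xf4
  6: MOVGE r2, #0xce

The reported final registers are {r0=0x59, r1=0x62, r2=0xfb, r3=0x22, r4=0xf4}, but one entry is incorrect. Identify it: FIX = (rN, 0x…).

0: ✓ CMP  NZCV=0010
1: ✓ MOVVC  r1←0x62
2: · MOVCC
3: · ADDLE
4: ✓ CMP  NZCV=0010
5: ✓ MOVVC  r4←0xf4
6: ✓ MOVGE  r2←0xce

FIX = (r2, 0xce)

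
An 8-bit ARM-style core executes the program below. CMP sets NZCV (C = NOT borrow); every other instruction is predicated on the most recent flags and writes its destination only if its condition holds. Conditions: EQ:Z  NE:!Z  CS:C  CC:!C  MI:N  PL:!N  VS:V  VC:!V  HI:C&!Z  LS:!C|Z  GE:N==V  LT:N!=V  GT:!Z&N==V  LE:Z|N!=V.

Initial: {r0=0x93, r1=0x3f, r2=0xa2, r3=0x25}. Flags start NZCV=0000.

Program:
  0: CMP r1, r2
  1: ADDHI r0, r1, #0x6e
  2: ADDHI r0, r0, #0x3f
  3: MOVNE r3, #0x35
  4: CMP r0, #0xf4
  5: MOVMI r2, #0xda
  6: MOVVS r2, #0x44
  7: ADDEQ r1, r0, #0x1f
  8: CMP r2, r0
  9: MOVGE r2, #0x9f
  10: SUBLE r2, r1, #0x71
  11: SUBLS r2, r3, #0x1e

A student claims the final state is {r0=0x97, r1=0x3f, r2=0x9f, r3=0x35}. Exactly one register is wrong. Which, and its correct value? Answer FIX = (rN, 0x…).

FIX = (r0, 0x93)

0: ✓ CMP  NZCV=1001
1: · ADDHI
2: · ADDHI
3: ✓ MOVNE  r3←0x35
4: ✓ CMP  NZCV=1000
5: ✓ MOVMI  r2←0xda
6: · MOVVS
7: · ADDEQ
8: ✓ CMP  NZCV=0010
9: ✓ MOVGE  r2←0x9f
10: · SUBLE
11: · SUBLS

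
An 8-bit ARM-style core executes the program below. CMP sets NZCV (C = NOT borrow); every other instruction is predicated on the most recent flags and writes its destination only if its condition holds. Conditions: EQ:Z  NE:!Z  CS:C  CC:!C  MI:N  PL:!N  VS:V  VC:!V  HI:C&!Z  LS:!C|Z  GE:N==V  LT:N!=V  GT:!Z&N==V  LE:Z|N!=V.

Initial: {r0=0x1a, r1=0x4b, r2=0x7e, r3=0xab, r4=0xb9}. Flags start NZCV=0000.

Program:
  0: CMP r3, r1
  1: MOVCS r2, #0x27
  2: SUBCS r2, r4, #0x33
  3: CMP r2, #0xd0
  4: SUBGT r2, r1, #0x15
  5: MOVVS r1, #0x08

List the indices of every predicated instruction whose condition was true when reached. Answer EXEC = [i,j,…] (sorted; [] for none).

EXEC = [1,2]

[0] flags=0011 → (cmp)
[1] flags=0011 CS?T → r2=0x27
[2] flags=0011 CS?T → r2=0x86
[3] flags=1000 → (cmp)
[4] flags=1000 GT?F → skip
[5] flags=1000 VS?F → skip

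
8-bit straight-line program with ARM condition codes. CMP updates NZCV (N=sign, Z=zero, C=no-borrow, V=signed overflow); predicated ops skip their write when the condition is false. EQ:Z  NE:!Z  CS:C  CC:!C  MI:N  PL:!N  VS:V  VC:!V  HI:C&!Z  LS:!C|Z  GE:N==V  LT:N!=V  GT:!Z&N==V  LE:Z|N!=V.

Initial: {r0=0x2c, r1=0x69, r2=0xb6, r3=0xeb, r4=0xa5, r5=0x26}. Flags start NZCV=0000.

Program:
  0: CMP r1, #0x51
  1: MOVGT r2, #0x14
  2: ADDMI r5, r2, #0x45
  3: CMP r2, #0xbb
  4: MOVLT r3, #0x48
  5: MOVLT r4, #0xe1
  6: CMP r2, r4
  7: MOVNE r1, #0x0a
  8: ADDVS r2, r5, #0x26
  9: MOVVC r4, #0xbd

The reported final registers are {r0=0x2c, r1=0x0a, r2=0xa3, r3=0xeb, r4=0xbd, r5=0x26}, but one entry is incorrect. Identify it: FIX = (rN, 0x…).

FIX = (r2, 0x14)

[0] flags=0010 → (cmp)
[1] flags=0010 GT?T → r2=0x14
[2] flags=0010 MI?F → skip
[3] flags=0000 → (cmp)
[4] flags=0000 LT?F → skip
[5] flags=0000 LT?F → skip
[6] flags=0000 → (cmp)
[7] flags=0000 NE?T → r1=0x0a
[8] flags=0000 VS?F → skip
[9] flags=0000 VC?T → r4=0xbd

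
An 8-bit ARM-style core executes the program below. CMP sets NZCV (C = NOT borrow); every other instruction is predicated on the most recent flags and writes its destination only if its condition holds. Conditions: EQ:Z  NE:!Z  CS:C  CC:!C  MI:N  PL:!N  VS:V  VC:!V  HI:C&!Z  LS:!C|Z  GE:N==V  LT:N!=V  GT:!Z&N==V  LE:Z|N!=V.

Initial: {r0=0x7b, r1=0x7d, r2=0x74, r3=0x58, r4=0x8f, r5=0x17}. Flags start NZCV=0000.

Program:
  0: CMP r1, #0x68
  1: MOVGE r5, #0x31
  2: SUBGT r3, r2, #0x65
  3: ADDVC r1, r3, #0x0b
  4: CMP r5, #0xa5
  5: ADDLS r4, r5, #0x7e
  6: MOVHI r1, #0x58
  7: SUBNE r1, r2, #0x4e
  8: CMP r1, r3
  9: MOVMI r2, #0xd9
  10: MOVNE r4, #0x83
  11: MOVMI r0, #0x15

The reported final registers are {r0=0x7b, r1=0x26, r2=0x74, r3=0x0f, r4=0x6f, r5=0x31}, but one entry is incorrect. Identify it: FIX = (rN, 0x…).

[0] flags=0010 → (cmp)
[1] flags=0010 GE?T → r5=0x31
[2] flags=0010 GT?T → r3=0x0f
[3] flags=0010 VC?T → r1=0x1a
[4] flags=1001 → (cmp)
[5] flags=1001 LS?T → r4=0xaf
[6] flags=1001 HI?F → skip
[7] flags=1001 NE?T → r1=0x26
[8] flags=0010 → (cmp)
[9] flags=0010 MI?F → skip
[10] flags=0010 NE?T → r4=0x83
[11] flags=0010 MI?F → skip

FIX = (r4, 0x83)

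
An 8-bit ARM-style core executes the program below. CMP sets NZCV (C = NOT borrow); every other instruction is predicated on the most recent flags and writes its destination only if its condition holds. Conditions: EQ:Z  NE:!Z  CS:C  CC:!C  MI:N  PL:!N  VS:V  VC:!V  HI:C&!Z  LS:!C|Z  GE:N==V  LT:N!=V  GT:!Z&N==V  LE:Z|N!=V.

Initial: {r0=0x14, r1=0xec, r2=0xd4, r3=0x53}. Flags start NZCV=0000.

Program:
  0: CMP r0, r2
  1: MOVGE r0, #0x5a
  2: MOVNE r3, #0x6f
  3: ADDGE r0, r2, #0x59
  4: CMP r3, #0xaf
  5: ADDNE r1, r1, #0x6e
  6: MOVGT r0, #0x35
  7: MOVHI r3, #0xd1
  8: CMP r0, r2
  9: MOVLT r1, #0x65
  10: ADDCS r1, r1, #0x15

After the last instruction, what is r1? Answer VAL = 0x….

[0] flags=0000 → (cmp)
[1] flags=0000 GE?T → r0=0x5a
[2] flags=0000 NE?T → r3=0x6f
[3] flags=0000 GE?T → r0=0x2d
[4] flags=1001 → (cmp)
[5] flags=1001 NE?T → r1=0x5a
[6] flags=1001 GT?T → r0=0x35
[7] flags=1001 HI?F → skip
[8] flags=0000 → (cmp)
[9] flags=0000 LT?F → skip
[10] flags=0000 CS?F → skip

VAL = 0x5a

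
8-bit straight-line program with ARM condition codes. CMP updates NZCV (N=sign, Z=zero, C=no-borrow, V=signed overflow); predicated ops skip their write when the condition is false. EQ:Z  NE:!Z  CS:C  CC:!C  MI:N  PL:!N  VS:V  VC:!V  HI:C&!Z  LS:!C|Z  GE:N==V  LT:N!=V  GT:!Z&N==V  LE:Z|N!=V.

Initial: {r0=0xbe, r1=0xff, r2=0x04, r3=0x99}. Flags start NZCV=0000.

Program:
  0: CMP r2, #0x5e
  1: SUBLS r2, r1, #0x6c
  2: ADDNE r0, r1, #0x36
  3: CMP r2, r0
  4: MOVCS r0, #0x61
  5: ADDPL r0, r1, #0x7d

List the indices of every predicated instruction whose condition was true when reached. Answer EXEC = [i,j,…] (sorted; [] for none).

[0] flags=1000 → (cmp)
[1] flags=1000 LS?T → r2=0x93
[2] flags=1000 NE?T → r0=0x35
[3] flags=0011 → (cmp)
[4] flags=0011 CS?T → r0=0x61
[5] flags=0011 PL?T → r0=0x7c

EXEC = [1,2,4,5]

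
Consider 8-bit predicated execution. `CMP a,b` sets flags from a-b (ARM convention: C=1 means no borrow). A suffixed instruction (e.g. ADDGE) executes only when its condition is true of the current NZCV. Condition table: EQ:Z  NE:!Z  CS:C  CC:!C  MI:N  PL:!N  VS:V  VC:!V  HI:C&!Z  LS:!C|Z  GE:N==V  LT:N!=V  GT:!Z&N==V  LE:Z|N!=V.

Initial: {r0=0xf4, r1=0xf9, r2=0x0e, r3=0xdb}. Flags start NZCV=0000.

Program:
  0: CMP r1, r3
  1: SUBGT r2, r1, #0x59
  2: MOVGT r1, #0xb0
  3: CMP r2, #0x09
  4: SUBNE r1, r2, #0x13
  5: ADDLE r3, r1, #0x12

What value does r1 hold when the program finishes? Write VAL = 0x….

0: ✓ CMP  NZCV=0010
1: ✓ SUBGT  r2←0xa0
2: ✓ MOVGT  r1←0xb0
3: ✓ CMP  NZCV=1010
4: ✓ SUBNE  r1←0x8d
5: ✓ ADDLE  r3←0x9f

VAL = 0x8d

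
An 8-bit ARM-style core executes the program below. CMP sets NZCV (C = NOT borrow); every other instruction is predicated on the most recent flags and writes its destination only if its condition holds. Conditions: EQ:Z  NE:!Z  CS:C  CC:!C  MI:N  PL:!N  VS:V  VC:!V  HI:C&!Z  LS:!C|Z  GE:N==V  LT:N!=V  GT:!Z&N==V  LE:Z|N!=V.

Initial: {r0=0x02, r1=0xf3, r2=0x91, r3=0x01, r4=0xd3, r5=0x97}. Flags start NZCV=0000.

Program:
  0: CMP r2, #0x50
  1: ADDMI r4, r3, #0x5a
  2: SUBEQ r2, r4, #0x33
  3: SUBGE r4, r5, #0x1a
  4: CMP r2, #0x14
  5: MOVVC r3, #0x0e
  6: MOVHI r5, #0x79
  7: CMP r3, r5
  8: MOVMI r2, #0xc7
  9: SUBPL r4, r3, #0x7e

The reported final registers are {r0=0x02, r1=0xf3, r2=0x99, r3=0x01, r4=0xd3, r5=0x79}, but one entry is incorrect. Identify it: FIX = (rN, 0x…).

[0] flags=0011 → (cmp)
[1] flags=0011 MI?F → skip
[2] flags=0011 EQ?F → skip
[3] flags=0011 GE?F → skip
[4] flags=0011 → (cmp)
[5] flags=0011 VC?F → skip
[6] flags=0011 HI?T → r5=0x79
[7] flags=1000 → (cmp)
[8] flags=1000 MI?T → r2=0xc7
[9] flags=1000 PL?F → skip

FIX = (r2, 0xc7)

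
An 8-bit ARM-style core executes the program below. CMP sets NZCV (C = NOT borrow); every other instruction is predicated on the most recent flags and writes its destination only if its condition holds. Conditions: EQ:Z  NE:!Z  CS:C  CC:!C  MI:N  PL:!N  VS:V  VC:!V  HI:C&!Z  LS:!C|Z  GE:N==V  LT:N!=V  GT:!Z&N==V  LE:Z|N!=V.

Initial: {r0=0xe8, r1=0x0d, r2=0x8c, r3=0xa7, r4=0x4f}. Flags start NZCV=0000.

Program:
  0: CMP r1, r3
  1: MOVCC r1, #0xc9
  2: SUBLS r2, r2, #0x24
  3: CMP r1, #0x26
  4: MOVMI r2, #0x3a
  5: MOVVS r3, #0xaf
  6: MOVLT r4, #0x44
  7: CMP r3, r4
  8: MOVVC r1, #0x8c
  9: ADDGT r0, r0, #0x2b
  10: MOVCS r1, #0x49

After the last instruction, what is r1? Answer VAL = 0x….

0: ✓ CMP  NZCV=0000
1: ✓ MOVCC  r1←0xc9
2: ✓ SUBLS  r2←0x68
3: ✓ CMP  NZCV=1010
4: ✓ MOVMI  r2←0x3a
5: · MOVVS
6: ✓ MOVLT  r4←0x44
7: ✓ CMP  NZCV=0011
8: · MOVVC
9: · ADDGT
10: ✓ MOVCS  r1←0x49

VAL = 0x49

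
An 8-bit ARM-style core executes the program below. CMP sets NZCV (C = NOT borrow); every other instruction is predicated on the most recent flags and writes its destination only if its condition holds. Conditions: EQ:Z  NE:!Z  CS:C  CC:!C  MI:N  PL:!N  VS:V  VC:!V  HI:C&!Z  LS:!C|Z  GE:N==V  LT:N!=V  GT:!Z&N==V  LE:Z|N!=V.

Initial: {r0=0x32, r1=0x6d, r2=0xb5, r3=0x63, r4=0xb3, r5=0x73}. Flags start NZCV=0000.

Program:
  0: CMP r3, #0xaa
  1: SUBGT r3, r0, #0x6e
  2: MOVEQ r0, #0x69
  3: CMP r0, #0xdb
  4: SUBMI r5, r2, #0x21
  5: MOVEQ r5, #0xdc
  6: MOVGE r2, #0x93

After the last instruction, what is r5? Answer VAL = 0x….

VAL = 0x73

0: ✓ CMP  NZCV=1001
1: ✓ SUBGT  r3←0xc4
2: · MOVEQ
3: ✓ CMP  NZCV=0000
4: · SUBMI
5: · MOVEQ
6: ✓ MOVGE  r2←0x93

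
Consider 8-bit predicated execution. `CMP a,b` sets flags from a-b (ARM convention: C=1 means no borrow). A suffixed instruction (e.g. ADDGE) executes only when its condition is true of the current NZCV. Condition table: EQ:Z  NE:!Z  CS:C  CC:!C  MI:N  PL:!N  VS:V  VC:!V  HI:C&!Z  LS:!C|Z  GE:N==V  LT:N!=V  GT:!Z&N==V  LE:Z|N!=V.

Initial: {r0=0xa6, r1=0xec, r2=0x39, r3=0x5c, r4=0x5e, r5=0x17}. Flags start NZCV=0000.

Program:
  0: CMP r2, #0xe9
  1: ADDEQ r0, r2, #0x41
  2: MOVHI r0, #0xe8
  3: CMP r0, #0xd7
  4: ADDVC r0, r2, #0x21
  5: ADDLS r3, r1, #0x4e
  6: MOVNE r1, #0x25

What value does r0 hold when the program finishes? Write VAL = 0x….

0: ✓ CMP  NZCV=0000
1: · ADDEQ
2: · MOVHI
3: ✓ CMP  NZCV=1000
4: ✓ ADDVC  r0←0x5a
5: ✓ ADDLS  r3←0x3a
6: ✓ MOVNE  r1←0x25

VAL = 0x5a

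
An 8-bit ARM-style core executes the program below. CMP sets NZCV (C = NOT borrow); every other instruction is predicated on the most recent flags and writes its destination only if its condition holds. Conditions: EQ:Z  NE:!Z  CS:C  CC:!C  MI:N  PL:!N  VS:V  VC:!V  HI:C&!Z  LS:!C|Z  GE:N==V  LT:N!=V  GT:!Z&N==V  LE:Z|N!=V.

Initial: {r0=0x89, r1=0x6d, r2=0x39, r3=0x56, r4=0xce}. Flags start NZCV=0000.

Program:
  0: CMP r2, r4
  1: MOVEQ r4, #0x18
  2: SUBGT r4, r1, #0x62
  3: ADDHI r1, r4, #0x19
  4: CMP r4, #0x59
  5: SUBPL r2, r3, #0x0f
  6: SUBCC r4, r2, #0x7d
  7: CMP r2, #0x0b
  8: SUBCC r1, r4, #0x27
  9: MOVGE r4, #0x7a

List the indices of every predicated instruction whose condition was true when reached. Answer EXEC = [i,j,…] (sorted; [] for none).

0: ✓ CMP  NZCV=0000
1: · MOVEQ
2: ✓ SUBGT  r4←0x0b
3: · ADDHI
4: ✓ CMP  NZCV=1000
5: · SUBPL
6: ✓ SUBCC  r4←0xbc
7: ✓ CMP  NZCV=0010
8: · SUBCC
9: ✓ MOVGE  r4←0x7a

EXEC = [2,6,9]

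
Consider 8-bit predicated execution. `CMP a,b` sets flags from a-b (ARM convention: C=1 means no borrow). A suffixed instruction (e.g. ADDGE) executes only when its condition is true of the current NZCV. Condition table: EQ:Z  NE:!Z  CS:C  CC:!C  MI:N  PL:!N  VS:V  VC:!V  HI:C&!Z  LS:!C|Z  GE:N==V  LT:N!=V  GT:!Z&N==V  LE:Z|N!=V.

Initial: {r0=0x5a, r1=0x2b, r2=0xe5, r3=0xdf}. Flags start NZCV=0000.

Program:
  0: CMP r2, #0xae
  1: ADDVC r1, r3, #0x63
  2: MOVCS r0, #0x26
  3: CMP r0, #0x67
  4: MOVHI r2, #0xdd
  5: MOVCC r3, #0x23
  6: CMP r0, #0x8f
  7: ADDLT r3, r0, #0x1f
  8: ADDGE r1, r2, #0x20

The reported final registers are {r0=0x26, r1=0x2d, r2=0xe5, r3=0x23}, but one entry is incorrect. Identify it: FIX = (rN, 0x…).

FIX = (r1, 0x05)

0: ✓ CMP  NZCV=0010
1: ✓ ADDVC  r1←0x42
2: ✓ MOVCS  r0←0x26
3: ✓ CMP  NZCV=1000
4: · MOVHI
5: ✓ MOVCC  r3←0x23
6: ✓ CMP  NZCV=1001
7: · ADDLT
8: ✓ ADDGE  r1←0x05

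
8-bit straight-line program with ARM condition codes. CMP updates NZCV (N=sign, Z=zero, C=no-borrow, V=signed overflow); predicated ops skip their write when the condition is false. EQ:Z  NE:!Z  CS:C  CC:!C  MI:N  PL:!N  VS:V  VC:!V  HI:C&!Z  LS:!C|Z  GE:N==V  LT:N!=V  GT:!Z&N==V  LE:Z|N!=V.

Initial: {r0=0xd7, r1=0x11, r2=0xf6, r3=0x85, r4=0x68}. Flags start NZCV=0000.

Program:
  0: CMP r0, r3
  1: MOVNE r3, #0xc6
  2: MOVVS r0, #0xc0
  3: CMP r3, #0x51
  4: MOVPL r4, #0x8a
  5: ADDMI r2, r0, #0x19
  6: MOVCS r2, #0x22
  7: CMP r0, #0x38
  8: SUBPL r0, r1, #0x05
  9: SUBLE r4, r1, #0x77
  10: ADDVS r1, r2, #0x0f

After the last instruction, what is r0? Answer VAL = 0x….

0: ✓ CMP  NZCV=0010
1: ✓ MOVNE  r3←0xc6
2: · MOVVS
3: ✓ CMP  NZCV=0011
4: ✓ MOVPL  r4←0x8a
5: · ADDMI
6: ✓ MOVCS  r2←0x22
7: ✓ CMP  NZCV=1010
8: · SUBPL
9: ✓ SUBLE  r4←0x9a
10: · ADDVS

VAL = 0xd7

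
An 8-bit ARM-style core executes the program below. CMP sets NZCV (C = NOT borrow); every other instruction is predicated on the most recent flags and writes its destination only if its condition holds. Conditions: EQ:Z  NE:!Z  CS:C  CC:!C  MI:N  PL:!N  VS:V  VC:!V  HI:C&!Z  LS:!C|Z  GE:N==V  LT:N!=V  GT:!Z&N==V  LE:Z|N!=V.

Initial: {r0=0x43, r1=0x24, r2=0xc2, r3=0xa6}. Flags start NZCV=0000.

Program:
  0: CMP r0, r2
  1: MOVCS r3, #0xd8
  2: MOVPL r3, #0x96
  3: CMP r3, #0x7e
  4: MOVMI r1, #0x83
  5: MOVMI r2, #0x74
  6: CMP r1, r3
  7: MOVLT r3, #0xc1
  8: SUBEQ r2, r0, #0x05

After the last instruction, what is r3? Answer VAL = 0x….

VAL = 0xa6

0: ✓ CMP  NZCV=1001
1: · MOVCS
2: · MOVPL
3: ✓ CMP  NZCV=0011
4: · MOVMI
5: · MOVMI
6: ✓ CMP  NZCV=0000
7: · MOVLT
8: · SUBEQ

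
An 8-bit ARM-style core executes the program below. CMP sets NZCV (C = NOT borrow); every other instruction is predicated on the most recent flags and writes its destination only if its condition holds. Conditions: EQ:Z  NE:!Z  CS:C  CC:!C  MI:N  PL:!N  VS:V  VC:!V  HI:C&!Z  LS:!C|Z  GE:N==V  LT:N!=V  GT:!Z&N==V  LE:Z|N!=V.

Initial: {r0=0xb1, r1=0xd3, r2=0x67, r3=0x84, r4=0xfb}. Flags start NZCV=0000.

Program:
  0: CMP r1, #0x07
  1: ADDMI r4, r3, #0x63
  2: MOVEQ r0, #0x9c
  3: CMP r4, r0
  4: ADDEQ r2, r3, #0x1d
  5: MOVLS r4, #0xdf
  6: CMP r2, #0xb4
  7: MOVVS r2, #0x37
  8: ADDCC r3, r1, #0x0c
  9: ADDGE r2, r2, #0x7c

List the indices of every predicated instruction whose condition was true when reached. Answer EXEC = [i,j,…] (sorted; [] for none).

0: ✓ CMP  NZCV=1010
1: ✓ ADDMI  r4←0xe7
2: · MOVEQ
3: ✓ CMP  NZCV=0010
4: · ADDEQ
5: · MOVLS
6: ✓ CMP  NZCV=1001
7: ✓ MOVVS  r2←0x37
8: ✓ ADDCC  r3←0xdf
9: ✓ ADDGE  r2←0xb3

EXEC = [1,7,8,9]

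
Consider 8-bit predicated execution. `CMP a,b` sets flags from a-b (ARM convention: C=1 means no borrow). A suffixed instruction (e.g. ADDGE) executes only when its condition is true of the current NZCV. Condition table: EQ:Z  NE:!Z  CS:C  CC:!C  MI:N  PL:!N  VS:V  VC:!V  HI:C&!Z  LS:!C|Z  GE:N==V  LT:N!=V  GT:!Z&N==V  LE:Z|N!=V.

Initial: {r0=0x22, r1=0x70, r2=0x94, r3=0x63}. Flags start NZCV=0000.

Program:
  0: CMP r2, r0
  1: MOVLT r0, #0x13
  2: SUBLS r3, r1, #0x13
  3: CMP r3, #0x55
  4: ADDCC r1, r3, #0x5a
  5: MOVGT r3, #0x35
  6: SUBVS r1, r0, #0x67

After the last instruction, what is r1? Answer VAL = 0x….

VAL = 0x70

[0] flags=0011 → (cmp)
[1] flags=0011 LT?T → r0=0x13
[2] flags=0011 LS?F → skip
[3] flags=0010 → (cmp)
[4] flags=0010 CC?F → skip
[5] flags=0010 GT?T → r3=0x35
[6] flags=0010 VS?F → skip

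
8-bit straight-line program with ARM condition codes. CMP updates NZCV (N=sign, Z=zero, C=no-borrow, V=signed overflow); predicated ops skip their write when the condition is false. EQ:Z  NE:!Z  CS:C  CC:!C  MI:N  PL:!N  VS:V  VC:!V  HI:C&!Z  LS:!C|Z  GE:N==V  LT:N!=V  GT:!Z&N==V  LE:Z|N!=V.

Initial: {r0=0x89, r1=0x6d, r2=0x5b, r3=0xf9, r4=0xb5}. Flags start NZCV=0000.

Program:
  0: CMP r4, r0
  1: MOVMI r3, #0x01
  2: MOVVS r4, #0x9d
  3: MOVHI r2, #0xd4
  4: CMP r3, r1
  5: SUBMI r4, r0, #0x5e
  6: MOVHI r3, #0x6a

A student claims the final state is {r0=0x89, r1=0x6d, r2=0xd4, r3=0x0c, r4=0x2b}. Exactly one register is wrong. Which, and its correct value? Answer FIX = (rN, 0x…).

FIX = (r3, 0x6a)

[0] flags=0010 → (cmp)
[1] flags=0010 MI?F → skip
[2] flags=0010 VS?F → skip
[3] flags=0010 HI?T → r2=0xd4
[4] flags=1010 → (cmp)
[5] flags=1010 MI?T → r4=0x2b
[6] flags=1010 HI?T → r3=0x6a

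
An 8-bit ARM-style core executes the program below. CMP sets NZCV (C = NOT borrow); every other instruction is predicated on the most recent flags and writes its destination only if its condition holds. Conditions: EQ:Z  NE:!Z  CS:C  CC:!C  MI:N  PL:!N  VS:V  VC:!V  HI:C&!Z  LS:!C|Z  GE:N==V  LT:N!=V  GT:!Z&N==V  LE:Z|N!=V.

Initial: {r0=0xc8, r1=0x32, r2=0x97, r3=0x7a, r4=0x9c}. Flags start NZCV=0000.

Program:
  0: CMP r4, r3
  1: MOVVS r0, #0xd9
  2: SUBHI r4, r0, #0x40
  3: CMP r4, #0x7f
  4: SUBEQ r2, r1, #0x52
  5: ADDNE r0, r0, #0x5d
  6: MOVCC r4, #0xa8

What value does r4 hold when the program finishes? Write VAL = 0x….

[0] flags=0011 → (cmp)
[1] flags=0011 VS?T → r0=0xd9
[2] flags=0011 HI?T → r4=0x99
[3] flags=0011 → (cmp)
[4] flags=0011 EQ?F → skip
[5] flags=0011 NE?T → r0=0x36
[6] flags=0011 CC?F → skip

VAL = 0x99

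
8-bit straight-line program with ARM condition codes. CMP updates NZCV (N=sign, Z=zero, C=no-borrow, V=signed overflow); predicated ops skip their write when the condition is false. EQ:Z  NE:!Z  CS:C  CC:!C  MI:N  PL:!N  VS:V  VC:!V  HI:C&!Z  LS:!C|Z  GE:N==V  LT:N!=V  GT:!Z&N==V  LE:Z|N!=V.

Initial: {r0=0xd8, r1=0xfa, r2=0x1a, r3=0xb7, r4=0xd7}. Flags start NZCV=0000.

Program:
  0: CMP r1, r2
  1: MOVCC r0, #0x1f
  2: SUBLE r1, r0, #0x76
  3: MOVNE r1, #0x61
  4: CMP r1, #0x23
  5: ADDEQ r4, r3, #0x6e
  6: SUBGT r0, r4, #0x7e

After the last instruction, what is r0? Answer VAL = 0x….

0: ✓ CMP  NZCV=1010
1: · MOVCC
2: ✓ SUBLE  r1←0x62
3: ✓ MOVNE  r1←0x61
4: ✓ CMP  NZCV=0010
5: · ADDEQ
6: ✓ SUBGT  r0←0x59

VAL = 0x59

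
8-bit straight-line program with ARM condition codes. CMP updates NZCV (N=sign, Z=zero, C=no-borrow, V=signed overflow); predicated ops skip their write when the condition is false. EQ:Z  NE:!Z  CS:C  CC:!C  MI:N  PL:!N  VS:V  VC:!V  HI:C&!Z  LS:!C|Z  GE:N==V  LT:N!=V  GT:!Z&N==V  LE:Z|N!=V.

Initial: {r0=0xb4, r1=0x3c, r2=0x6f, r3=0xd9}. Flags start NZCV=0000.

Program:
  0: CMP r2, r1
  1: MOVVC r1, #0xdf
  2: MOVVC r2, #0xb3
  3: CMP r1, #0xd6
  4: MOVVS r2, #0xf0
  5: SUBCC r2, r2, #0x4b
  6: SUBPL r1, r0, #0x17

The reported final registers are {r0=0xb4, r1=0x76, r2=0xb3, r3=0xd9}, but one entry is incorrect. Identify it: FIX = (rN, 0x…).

0: ✓ CMP  NZCV=0010
1: ✓ MOVVC  r1←0xdf
2: ✓ MOVVC  r2←0xb3
3: ✓ CMP  NZCV=0010
4: · MOVVS
5: · SUBCC
6: ✓ SUBPL  r1←0x9d

FIX = (r1, 0x9d)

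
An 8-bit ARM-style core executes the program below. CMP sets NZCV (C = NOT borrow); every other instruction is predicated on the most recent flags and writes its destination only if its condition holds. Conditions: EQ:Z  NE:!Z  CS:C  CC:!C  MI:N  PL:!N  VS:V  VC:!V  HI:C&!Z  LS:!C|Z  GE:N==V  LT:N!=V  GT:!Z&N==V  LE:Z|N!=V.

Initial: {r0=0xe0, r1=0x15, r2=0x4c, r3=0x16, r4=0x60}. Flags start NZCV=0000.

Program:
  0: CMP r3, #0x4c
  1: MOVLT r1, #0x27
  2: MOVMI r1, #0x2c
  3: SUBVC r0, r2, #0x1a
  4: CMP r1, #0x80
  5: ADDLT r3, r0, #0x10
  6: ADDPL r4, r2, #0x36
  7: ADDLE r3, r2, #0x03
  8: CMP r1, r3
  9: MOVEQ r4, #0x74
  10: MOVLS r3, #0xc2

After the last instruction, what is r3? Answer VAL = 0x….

VAL = 0x16

0: ✓ CMP  NZCV=1000
1: ✓ MOVLT  r1←0x27
2: ✓ MOVMI  r1←0x2c
3: ✓ SUBVC  r0←0x32
4: ✓ CMP  NZCV=1001
5: · ADDLT
6: · ADDPL
7: · ADDLE
8: ✓ CMP  NZCV=0010
9: · MOVEQ
10: · MOVLS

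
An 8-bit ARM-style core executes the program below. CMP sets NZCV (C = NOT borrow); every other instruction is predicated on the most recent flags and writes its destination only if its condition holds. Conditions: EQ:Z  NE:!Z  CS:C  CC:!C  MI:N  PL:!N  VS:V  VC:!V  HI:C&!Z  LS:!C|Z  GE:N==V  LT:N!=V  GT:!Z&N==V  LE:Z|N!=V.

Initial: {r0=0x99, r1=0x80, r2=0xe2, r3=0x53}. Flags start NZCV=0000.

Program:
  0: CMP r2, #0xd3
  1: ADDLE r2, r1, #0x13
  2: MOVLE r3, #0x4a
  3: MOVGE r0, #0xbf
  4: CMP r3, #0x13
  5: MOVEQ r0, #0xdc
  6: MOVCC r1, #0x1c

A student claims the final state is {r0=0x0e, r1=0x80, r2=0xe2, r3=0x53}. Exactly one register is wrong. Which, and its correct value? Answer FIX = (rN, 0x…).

FIX = (r0, 0xbf)

0: ✓ CMP  NZCV=0010
1: · ADDLE
2: · MOVLE
3: ✓ MOVGE  r0←0xbf
4: ✓ CMP  NZCV=0010
5: · MOVEQ
6: · MOVCC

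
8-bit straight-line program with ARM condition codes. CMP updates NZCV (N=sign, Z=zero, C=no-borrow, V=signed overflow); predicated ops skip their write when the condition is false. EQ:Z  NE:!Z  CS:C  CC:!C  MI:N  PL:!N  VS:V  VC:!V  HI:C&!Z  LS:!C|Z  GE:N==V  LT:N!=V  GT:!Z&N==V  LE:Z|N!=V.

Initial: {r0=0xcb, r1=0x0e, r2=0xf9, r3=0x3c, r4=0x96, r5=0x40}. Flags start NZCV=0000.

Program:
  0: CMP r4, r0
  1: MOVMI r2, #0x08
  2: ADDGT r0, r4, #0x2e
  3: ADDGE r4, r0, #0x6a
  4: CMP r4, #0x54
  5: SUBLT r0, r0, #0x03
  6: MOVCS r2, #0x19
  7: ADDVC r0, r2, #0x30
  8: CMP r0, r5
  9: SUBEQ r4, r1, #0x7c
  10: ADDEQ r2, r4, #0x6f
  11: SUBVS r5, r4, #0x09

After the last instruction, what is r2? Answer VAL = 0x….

[0] flags=1000 → (cmp)
[1] flags=1000 MI?T → r2=0x08
[2] flags=1000 GT?F → skip
[3] flags=1000 GE?F → skip
[4] flags=0011 → (cmp)
[5] flags=0011 LT?T → r0=0xc8
[6] flags=0011 CS?T → r2=0x19
[7] flags=0011 VC?F → skip
[8] flags=1010 → (cmp)
[9] flags=1010 EQ?F → skip
[10] flags=1010 EQ?F → skip
[11] flags=1010 VS?F → skip

VAL = 0x19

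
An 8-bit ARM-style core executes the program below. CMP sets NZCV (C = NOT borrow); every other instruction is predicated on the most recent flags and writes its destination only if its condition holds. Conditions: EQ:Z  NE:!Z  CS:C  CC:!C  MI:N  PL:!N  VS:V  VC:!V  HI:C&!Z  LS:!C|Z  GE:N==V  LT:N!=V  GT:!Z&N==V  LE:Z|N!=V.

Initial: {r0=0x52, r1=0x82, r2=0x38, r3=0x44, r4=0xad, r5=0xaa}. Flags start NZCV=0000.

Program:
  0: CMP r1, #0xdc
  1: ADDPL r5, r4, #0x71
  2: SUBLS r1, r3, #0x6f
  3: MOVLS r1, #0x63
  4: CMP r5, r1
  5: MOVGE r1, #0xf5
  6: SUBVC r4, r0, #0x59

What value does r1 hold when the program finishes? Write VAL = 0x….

VAL = 0x63

0: ✓ CMP  NZCV=1000
1: · ADDPL
2: ✓ SUBLS  r1←0xd5
3: ✓ MOVLS  r1←0x63
4: ✓ CMP  NZCV=0011
5: · MOVGE
6: · SUBVC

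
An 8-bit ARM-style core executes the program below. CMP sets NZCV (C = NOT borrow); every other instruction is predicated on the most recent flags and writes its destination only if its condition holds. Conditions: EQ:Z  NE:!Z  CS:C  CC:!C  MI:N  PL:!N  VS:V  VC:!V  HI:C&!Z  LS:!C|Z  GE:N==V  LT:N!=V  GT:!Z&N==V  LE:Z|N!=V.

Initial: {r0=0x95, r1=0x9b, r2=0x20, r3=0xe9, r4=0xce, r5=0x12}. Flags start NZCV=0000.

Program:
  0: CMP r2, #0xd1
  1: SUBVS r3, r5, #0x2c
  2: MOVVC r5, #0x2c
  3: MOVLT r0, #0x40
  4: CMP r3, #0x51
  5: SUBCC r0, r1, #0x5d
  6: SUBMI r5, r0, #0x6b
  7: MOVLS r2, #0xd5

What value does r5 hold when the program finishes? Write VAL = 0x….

[0] flags=0000 → (cmp)
[1] flags=0000 VS?F → skip
[2] flags=0000 VC?T → r5=0x2c
[3] flags=0000 LT?F → skip
[4] flags=1010 → (cmp)
[5] flags=1010 CC?F → skip
[6] flags=1010 MI?T → r5=0x2a
[7] flags=1010 LS?F → skip

VAL = 0x2a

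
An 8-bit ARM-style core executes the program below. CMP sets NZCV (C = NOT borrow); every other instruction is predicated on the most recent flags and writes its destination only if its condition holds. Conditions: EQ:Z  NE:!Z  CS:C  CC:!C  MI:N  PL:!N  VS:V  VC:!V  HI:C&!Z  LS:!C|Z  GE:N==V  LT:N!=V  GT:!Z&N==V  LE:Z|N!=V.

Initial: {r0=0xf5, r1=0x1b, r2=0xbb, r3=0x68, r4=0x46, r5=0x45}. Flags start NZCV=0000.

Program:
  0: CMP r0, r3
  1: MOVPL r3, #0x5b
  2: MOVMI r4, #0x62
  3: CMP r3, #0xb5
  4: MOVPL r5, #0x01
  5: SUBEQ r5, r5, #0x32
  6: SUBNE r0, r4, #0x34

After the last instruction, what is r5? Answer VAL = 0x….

VAL = 0x45

0: ✓ CMP  NZCV=1010
1: · MOVPL
2: ✓ MOVMI  r4←0x62
3: ✓ CMP  NZCV=1001
4: · MOVPL
5: · SUBEQ
6: ✓ SUBNE  r0←0x2e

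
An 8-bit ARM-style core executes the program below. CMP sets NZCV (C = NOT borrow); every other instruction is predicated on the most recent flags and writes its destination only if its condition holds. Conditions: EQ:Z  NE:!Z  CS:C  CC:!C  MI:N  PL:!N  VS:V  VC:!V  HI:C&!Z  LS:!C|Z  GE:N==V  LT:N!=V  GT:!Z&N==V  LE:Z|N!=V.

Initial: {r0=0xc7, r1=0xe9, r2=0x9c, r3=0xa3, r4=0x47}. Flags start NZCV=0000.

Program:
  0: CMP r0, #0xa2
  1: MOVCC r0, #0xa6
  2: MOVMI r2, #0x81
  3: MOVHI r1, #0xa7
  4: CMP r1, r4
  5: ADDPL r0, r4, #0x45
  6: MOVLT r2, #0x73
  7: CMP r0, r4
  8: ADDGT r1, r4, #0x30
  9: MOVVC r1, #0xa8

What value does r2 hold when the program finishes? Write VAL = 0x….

0: ✓ CMP  NZCV=0010
1: · MOVCC
2: · MOVMI
3: ✓ MOVHI  r1←0xa7
4: ✓ CMP  NZCV=0011
5: ✓ ADDPL  r0←0x8c
6: ✓ MOVLT  r2←0x73
7: ✓ CMP  NZCV=0011
8: · ADDGT
9: · MOVVC

VAL = 0x73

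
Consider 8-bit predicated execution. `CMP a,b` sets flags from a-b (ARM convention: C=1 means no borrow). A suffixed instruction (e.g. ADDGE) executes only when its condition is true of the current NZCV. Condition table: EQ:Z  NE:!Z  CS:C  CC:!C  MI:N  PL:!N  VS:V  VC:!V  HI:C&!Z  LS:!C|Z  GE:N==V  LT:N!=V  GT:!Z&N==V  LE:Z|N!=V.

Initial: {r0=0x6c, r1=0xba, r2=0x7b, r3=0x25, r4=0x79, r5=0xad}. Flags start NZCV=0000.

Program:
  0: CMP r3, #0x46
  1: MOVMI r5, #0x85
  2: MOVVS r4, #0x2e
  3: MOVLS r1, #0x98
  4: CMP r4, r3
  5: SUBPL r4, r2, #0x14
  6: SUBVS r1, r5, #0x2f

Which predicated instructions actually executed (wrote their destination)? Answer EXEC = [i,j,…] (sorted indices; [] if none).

EXEC = [1,3,5]

[0] flags=1000 → (cmp)
[1] flags=1000 MI?T → r5=0x85
[2] flags=1000 VS?F → skip
[3] flags=1000 LS?T → r1=0x98
[4] flags=0010 → (cmp)
[5] flags=0010 PL?T → r4=0x67
[6] flags=0010 VS?F → skip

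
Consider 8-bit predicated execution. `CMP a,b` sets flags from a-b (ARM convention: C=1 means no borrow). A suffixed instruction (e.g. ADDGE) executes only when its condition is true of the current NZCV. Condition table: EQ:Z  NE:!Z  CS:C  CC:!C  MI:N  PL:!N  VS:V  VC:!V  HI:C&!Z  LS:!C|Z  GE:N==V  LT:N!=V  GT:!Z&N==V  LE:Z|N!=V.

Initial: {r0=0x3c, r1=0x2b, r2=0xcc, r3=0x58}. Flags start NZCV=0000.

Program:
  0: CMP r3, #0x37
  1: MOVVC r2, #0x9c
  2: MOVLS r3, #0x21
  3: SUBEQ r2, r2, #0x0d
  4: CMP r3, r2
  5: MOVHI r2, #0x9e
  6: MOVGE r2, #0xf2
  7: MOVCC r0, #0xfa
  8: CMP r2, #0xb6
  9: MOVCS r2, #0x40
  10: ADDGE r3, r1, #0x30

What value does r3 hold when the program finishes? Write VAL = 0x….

VAL = 0x5b

0: ✓ CMP  NZCV=0010
1: ✓ MOVVC  r2←0x9c
2: · MOVLS
3: · SUBEQ
4: ✓ CMP  NZCV=1001
5: · MOVHI
6: ✓ MOVGE  r2←0xf2
7: ✓ MOVCC  r0←0xfa
8: ✓ CMP  NZCV=0010
9: ✓ MOVCS  r2←0x40
10: ✓ ADDGE  r3←0x5b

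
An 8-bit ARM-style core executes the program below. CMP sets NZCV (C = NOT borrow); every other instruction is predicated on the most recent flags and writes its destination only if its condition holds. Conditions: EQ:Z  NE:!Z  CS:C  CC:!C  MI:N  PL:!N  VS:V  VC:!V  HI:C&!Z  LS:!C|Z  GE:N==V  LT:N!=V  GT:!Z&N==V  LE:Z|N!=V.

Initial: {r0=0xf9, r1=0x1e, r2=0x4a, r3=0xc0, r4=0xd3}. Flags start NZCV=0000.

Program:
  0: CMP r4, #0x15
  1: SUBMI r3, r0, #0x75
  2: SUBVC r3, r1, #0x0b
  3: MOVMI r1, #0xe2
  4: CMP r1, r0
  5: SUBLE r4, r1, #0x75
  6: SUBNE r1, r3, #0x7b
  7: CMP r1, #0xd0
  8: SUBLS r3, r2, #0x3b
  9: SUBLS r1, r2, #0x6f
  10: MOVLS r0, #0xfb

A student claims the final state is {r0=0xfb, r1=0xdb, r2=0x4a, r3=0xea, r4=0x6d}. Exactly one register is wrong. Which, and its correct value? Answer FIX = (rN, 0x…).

FIX = (r3, 0x0f)

[0] flags=1010 → (cmp)
[1] flags=1010 MI?T → r3=0x84
[2] flags=1010 VC?T → r3=0x13
[3] flags=1010 MI?T → r1=0xe2
[4] flags=1000 → (cmp)
[5] flags=1000 LE?T → r4=0x6d
[6] flags=1000 NE?T → r1=0x98
[7] flags=1000 → (cmp)
[8] flags=1000 LS?T → r3=0x0f
[9] flags=1000 LS?T → r1=0xdb
[10] flags=1000 LS?T → r0=0xfb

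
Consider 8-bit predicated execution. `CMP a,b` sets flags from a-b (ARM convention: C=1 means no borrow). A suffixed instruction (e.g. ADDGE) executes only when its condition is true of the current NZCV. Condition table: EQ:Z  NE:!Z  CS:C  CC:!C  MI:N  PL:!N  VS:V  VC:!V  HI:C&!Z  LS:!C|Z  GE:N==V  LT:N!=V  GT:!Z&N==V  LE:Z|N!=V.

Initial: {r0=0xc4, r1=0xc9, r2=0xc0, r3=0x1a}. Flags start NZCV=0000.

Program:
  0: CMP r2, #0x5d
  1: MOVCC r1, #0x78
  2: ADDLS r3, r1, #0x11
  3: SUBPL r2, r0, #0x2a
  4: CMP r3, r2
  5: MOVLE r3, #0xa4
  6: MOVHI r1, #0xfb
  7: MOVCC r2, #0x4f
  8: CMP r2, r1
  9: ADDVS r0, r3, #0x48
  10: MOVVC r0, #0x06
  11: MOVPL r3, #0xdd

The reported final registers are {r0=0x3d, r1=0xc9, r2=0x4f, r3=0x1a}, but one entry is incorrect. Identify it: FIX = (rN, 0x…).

FIX = (r0, 0x62)

[0] flags=0011 → (cmp)
[1] flags=0011 CC?F → skip
[2] flags=0011 LS?F → skip
[3] flags=0011 PL?T → r2=0x9a
[4] flags=1001 → (cmp)
[5] flags=1001 LE?F → skip
[6] flags=1001 HI?F → skip
[7] flags=1001 CC?T → r2=0x4f
[8] flags=1001 → (cmp)
[9] flags=1001 VS?T → r0=0x62
[10] flags=1001 VC?F → skip
[11] flags=1001 PL?F → skip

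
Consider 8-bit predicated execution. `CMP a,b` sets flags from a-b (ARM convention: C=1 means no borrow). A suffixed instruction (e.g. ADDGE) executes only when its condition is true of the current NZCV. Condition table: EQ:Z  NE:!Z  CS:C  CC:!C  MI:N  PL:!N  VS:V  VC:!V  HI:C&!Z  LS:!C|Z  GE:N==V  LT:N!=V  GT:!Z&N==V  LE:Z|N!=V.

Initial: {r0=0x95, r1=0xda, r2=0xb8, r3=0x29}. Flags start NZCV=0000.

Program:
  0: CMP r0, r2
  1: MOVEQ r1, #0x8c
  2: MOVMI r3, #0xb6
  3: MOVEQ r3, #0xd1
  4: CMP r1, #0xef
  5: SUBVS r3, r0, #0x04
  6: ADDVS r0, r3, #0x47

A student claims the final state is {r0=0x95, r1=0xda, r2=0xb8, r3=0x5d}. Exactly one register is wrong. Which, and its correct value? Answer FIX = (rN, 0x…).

0: ✓ CMP  NZCV=1000
1: · MOVEQ
2: ✓ MOVMI  r3←0xb6
3: · MOVEQ
4: ✓ CMP  NZCV=1000
5: · SUBVS
6: · ADDVS

FIX = (r3, 0xb6)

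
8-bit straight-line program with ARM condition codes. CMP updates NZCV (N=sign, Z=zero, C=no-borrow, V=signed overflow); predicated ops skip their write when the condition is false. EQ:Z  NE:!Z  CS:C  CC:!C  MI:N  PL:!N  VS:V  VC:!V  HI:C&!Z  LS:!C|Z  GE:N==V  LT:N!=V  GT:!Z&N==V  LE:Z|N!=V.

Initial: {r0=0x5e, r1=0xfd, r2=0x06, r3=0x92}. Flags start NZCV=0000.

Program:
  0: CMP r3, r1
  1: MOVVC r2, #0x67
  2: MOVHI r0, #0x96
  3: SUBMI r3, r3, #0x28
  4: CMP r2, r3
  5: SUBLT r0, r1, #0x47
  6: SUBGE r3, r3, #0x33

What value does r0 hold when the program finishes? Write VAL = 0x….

VAL = 0xb6

0: ✓ CMP  NZCV=1000
1: ✓ MOVVC  r2←0x67
2: · MOVHI
3: ✓ SUBMI  r3←0x6a
4: ✓ CMP  NZCV=1000
5: ✓ SUBLT  r0←0xb6
6: · SUBGE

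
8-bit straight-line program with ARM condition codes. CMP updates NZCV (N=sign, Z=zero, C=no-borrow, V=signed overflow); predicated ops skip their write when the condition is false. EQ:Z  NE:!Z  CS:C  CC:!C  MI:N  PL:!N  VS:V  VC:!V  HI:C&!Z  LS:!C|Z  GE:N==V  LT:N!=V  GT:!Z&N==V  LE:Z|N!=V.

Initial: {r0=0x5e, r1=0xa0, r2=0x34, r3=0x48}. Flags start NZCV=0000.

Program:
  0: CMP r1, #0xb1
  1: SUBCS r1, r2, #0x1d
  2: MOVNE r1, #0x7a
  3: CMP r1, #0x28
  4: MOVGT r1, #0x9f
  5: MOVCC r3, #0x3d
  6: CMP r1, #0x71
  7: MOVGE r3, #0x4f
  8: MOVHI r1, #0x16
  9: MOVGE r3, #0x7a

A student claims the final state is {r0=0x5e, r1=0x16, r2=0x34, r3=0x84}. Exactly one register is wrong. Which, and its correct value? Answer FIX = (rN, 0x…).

[0] flags=1000 → (cmp)
[1] flags=1000 CS?F → skip
[2] flags=1000 NE?T → r1=0x7a
[3] flags=0010 → (cmp)
[4] flags=0010 GT?T → r1=0x9f
[5] flags=0010 CC?F → skip
[6] flags=0011 → (cmp)
[7] flags=0011 GE?F → skip
[8] flags=0011 HI?T → r1=0x16
[9] flags=0011 GE?F → skip

FIX = (r3, 0x48)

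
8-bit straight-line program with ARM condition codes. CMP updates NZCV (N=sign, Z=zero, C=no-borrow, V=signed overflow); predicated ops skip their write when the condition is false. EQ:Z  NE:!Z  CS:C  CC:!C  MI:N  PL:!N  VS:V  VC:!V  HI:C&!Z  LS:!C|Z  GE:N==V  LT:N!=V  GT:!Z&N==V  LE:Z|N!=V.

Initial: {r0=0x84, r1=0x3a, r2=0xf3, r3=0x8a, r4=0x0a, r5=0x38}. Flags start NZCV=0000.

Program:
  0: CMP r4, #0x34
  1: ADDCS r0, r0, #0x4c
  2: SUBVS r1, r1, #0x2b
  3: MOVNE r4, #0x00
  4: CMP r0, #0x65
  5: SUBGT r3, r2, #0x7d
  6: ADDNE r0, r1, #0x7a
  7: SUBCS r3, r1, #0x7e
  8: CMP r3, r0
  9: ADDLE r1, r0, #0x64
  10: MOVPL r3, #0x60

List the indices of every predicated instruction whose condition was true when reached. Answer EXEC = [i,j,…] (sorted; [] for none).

EXEC = [3,6,7,10]

0: ✓ CMP  NZCV=1000
1: · ADDCS
2: · SUBVS
3: ✓ MOVNE  r4←0x00
4: ✓ CMP  NZCV=0011
5: · SUBGT
6: ✓ ADDNE  r0←0xb4
7: ✓ SUBCS  r3←0xbc
8: ✓ CMP  NZCV=0010
9: · ADDLE
10: ✓ MOVPL  r3←0x60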